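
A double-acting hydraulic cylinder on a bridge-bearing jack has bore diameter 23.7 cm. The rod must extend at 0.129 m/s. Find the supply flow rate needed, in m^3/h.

Cap-side area A_cap = π/4 × (23.7 cm)² = 441.2 cm^2
Q = A × v

Q ≈ 20.5 m^3/h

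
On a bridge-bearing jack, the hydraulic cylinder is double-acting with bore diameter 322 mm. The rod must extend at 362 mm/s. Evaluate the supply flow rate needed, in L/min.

Cap-side area A_cap = π/4 × (322 mm)² = 81430 mm^2
Q = A × v

Q ≈ 1770 L/min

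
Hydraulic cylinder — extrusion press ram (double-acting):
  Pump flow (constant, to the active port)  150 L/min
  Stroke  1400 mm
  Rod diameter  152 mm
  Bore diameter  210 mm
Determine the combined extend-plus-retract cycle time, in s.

Cap-side area A_cap = π/4 × (210 mm)² = 34640 mm^2
Rod-side annular area A_ann = π/4 × (210² − 152²) = 16490 mm^2
t_ext = A_cap·L/Q = 19.40 s
t_ret = A_ann·L/Q = 9.235 s
t_cycle = t_ext + t_ret

t ≈ 28.6 s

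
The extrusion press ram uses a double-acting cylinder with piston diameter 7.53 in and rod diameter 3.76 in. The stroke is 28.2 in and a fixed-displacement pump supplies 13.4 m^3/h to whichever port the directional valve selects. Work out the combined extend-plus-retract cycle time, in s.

Cap-side area A_cap = π/4 × (7.53 in)² = 44.53 in^2
Rod-side annular area A_ann = π/4 × (7.53² − 3.76²) = 33.43 in^2
t_ext = A_cap·L/Q = 5.529 s
t_ret = A_ann·L/Q = 4.150 s
t_cycle = t_ext + t_ret

t ≈ 9.68 s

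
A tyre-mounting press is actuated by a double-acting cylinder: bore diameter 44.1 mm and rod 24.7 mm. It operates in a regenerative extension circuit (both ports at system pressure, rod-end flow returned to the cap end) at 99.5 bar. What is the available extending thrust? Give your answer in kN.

F ≈ 4.77 kN

With equal pressure on both faces, forces on the annular region cancel; the net push is pressure × rod cross-section.
Rod cross-section A_rod = π/4 × (24.7 mm)² = 479.2 mm^2
F = P × A_rod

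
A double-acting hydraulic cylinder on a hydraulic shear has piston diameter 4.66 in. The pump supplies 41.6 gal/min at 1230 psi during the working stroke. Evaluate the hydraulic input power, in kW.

Hydraulic power = P × Q

W ≈ 22.3 kW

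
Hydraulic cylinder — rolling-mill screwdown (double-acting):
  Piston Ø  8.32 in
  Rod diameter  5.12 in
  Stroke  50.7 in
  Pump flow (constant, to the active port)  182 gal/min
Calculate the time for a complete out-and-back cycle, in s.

Cap-side area A_cap = π/4 × (8.32 in)² = 54.37 in^2
Rod-side annular area A_ann = π/4 × (8.32² − 5.12²) = 33.78 in^2
t_ext = A_cap·L/Q = 3.934 s
t_ret = A_ann·L/Q = 2.444 s
t_cycle = t_ext + t_ret

t ≈ 6.38 s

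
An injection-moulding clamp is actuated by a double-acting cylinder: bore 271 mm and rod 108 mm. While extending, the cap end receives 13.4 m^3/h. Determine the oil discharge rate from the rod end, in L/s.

Q_out ≈ 3.13 L/s

Cap-side area A_cap = π/4 × (271 mm)² = 57680 mm^2
Rod-side annular area A_ann = π/4 × (271² − 108²) = 48520 mm^2
Piston speed v = Q_in/A_cap; rod-end outflow Q_out = v × A_ann = Q_in × A_ann/A_cap.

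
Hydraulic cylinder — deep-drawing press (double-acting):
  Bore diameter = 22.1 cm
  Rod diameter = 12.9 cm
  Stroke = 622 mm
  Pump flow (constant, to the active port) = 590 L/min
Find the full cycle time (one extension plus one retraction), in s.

t ≈ 4.03 s

Cap-side area A_cap = π/4 × (22.1 cm)² = 383.6 cm^2
Rod-side annular area A_ann = π/4 × (22.1² − 12.9²) = 252.9 cm^2
t_ext = A_cap·L/Q = 2.426 s
t_ret = A_ann·L/Q = 1.600 s
t_cycle = t_ext + t_ret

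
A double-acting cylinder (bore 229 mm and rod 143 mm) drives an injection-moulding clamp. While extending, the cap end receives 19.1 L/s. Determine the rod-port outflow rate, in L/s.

Q_out ≈ 11.7 L/s

Cap-side area A_cap = π/4 × (229 mm)² = 41190 mm^2
Rod-side annular area A_ann = π/4 × (229² − 143²) = 25130 mm^2
Piston speed v = Q_in/A_cap; rod-end outflow Q_out = v × A_ann = Q_in × A_ann/A_cap.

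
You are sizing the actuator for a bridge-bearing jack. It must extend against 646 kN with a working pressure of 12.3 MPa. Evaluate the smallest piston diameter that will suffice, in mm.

Extension force acts on the full piston face: F = P × (π/4)D².
D = √(4F / (πP)) = √(4 × 646 kN / (π × 12.3 MPa))

D ≈ 259 mm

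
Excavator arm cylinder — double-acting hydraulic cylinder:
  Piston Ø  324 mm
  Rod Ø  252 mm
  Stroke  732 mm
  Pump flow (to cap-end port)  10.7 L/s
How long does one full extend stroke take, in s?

Cap-side area A_cap = π/4 × (324 mm)² = 82450 mm^2
Swept volume V = A × L; t = V / Q = A·L / Q

t ≈ 5.64 s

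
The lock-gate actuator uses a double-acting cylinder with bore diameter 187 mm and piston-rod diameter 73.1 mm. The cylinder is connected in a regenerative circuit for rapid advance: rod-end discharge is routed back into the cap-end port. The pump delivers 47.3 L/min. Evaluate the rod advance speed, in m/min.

v ≈ 11.3 m/min

In regeneration the rod-end outflow joins the pump flow into the cap end, so the net volume the pump must supply per unit advance equals the rod cross-section area.
Rod cross-section A_rod = π/4 × (73.1 mm)² = 4197 mm^2
v = Q_pump / A_rod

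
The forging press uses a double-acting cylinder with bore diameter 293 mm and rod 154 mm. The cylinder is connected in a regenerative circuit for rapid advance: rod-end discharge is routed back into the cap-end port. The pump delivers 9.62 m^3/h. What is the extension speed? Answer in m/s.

v ≈ 0.143 m/s

In regeneration the rod-end outflow joins the pump flow into the cap end, so the net volume the pump must supply per unit advance equals the rod cross-section area.
Rod cross-section A_rod = π/4 × (154 mm)² = 18630 mm^2
v = Q_pump / A_rod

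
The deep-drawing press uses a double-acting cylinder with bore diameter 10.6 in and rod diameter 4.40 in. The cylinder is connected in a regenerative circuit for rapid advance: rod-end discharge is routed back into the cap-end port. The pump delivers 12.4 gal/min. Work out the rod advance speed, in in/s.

v ≈ 3.14 in/s

In regeneration the rod-end outflow joins the pump flow into the cap end, so the net volume the pump must supply per unit advance equals the rod cross-section area.
Rod cross-section A_rod = π/4 × (4.40 in)² = 15.21 in^2
v = Q_pump / A_rod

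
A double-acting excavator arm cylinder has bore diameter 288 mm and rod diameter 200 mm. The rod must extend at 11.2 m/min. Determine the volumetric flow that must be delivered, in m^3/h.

Cap-side area A_cap = π/4 × (288 mm)² = 65140 mm^2
Q = A × v

Q ≈ 43.8 m^3/h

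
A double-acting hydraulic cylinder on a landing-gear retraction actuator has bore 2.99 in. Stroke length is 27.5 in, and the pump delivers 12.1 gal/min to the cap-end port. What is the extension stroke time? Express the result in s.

Cap-side area A_cap = π/4 × (2.99 in)² = 7.022 in^2
Swept volume V = A × L; t = V / Q = A·L / Q

t ≈ 4.14 s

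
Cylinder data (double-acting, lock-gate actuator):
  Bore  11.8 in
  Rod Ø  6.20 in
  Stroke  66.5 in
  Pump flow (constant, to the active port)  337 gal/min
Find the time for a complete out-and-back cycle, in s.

Cap-side area A_cap = π/4 × (11.8 in)² = 109.4 in^2
Rod-side annular area A_ann = π/4 × (11.8² − 6.20²) = 79.17 in^2
t_ext = A_cap·L/Q = 5.605 s
t_ret = A_ann·L/Q = 4.058 s
t_cycle = t_ext + t_ret

t ≈ 9.66 s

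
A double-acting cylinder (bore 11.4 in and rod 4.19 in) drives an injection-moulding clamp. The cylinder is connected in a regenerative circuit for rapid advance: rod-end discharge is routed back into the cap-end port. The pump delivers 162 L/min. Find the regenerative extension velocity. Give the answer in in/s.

v ≈ 11.9 in/s

In regeneration the rod-end outflow joins the pump flow into the cap end, so the net volume the pump must supply per unit advance equals the rod cross-section area.
Rod cross-section A_rod = π/4 × (4.19 in)² = 13.79 in^2
v = Q_pump / A_rod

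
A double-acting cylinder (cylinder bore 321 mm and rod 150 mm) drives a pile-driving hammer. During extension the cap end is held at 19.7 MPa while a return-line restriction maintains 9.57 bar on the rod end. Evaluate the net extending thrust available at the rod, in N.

Cap-side area A_cap = π/4 × (321 mm)² = 80930 mm^2
Rod-side annular area A_ann = π/4 × (321² − 150²) = 63260 mm^2
Net thrust = P_cap·A_cap − P_rod·A_ann = 1.594e6 N − 60540 N

F ≈ 1.53e6 N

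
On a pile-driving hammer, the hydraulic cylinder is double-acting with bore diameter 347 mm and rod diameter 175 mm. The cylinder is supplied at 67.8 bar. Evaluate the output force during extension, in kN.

F ≈ 641 kN

Cap-side area A_cap = π/4 × (347 mm)² = 94570 mm^2
F = P × A_cap = 67.8 bar × A_cap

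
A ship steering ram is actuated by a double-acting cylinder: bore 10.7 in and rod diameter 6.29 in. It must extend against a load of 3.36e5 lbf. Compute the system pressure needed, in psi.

P ≈ 3740 psi

Cap-side area A_cap = π/4 × (10.7 in)² = 89.92 in^2
P = F / A = 3.36e5 lbf / A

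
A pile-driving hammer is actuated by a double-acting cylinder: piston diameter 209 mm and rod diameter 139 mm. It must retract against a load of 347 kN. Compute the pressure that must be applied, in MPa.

Rod-side annular area A_ann = π/4 × (209² − 139²) = 19130 mm^2
Retraction: pressure acts on the annular area.
P = F / A = 347 kN / A

P ≈ 18.1 MPa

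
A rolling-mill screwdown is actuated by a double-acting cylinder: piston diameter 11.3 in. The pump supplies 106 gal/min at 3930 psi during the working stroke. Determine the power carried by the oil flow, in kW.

W ≈ 181 kW

Hydraulic power = P × Q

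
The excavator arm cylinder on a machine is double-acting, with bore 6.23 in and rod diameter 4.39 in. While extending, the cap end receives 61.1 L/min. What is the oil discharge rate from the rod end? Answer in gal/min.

Cap-side area A_cap = π/4 × (6.23 in)² = 30.48 in^2
Rod-side annular area A_ann = π/4 × (6.23² − 4.39²) = 15.35 in^2
Piston speed v = Q_in/A_cap; rod-end outflow Q_out = v × A_ann = Q_in × A_ann/A_cap.

Q_out ≈ 8.13 gal/min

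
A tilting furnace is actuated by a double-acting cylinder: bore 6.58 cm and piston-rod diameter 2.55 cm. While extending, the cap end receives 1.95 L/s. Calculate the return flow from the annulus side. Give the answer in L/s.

Q_out ≈ 1.66 L/s

Cap-side area A_cap = π/4 × (6.58 cm)² = 34.00 cm^2
Rod-side annular area A_ann = π/4 × (6.58² − 2.55²) = 28.90 cm^2
Piston speed v = Q_in/A_cap; rod-end outflow Q_out = v × A_ann = Q_in × A_ann/A_cap.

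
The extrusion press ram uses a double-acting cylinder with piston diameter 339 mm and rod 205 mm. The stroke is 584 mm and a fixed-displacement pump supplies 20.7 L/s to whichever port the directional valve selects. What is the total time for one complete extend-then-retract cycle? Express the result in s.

t ≈ 4.16 s

Cap-side area A_cap = π/4 × (339 mm)² = 90260 mm^2
Rod-side annular area A_ann = π/4 × (339² − 205²) = 57250 mm^2
t_ext = A_cap·L/Q = 2.546 s
t_ret = A_ann·L/Q = 1.615 s
t_cycle = t_ext + t_ret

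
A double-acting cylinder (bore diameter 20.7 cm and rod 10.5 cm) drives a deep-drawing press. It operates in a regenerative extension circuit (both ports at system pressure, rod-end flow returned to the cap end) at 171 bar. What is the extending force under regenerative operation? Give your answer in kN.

With equal pressure on both faces, forces on the annular region cancel; the net push is pressure × rod cross-section.
Rod cross-section A_rod = π/4 × (10.5 cm)² = 86.59 cm^2
F = P × A_rod

F ≈ 148 kN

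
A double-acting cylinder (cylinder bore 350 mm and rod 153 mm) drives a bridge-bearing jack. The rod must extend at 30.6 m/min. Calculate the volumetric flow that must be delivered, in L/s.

Q ≈ 49.1 L/s

Cap-side area A_cap = π/4 × (350 mm)² = 96210 mm^2
Q = A × v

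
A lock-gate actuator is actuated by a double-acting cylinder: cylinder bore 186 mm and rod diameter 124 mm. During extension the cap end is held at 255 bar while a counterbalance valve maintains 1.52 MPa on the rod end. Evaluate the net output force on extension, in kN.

F ≈ 670 kN

Cap-side area A_cap = π/4 × (186 mm)² = 27170 mm^2
Rod-side annular area A_ann = π/4 × (186² − 124²) = 15100 mm^2
Net thrust = P_cap·A_cap − P_rod·A_ann = 692.9 kN − 22.94 kN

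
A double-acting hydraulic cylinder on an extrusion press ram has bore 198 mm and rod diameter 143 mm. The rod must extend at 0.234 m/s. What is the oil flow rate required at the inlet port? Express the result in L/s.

Q ≈ 7.21 L/s

Cap-side area A_cap = π/4 × (198 mm)² = 30790 mm^2
Q = A × v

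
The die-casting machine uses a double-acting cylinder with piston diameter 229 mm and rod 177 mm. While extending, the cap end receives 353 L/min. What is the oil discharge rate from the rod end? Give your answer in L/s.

Q_out ≈ 2.37 L/s

Cap-side area A_cap = π/4 × (229 mm)² = 41190 mm^2
Rod-side annular area A_ann = π/4 × (229² − 177²) = 16580 mm^2
Piston speed v = Q_in/A_cap; rod-end outflow Q_out = v × A_ann = Q_in × A_ann/A_cap.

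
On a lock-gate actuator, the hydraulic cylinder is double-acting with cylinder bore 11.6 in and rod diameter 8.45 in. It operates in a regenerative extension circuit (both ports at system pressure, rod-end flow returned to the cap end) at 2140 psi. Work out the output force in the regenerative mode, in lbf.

F ≈ 1.20e5 lbf

With equal pressure on both faces, forces on the annular region cancel; the net push is pressure × rod cross-section.
Rod cross-section A_rod = π/4 × (8.45 in)² = 56.08 in^2
F = P × A_rod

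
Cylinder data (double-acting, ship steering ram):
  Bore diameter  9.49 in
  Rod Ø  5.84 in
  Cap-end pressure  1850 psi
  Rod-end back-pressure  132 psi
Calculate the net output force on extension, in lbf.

Cap-side area A_cap = π/4 × (9.49 in)² = 70.73 in^2
Rod-side annular area A_ann = π/4 × (9.49² − 5.84²) = 43.95 in^2
Net thrust = P_cap·A_cap − P_rod·A_ann = 1.309e5 lbf − 5801 lbf

F ≈ 1.25e5 lbf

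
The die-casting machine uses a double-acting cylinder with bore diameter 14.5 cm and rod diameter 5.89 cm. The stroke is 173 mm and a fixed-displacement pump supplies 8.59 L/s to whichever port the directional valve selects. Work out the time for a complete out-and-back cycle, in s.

t ≈ 0.610 s

Cap-side area A_cap = π/4 × (14.5 cm)² = 165.1 cm^2
Rod-side annular area A_ann = π/4 × (14.5² − 5.89²) = 137.9 cm^2
t_ext = A_cap·L/Q = 0.3326 s
t_ret = A_ann·L/Q = 0.2777 s
t_cycle = t_ext + t_ret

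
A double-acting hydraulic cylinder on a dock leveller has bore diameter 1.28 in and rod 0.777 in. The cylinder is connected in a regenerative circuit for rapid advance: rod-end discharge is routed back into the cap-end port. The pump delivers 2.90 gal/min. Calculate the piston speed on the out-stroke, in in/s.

v ≈ 23.5 in/s

In regeneration the rod-end outflow joins the pump flow into the cap end, so the net volume the pump must supply per unit advance equals the rod cross-section area.
Rod cross-section A_rod = π/4 × (0.777 in)² = 0.4742 in^2
v = Q_pump / A_rod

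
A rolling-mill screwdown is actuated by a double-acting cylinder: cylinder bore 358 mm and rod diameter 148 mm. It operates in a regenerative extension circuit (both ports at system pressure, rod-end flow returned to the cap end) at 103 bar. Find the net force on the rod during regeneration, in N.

F ≈ 1.77e5 N

With equal pressure on both faces, forces on the annular region cancel; the net push is pressure × rod cross-section.
Rod cross-section A_rod = π/4 × (148 mm)² = 17200 mm^2
F = P × A_rod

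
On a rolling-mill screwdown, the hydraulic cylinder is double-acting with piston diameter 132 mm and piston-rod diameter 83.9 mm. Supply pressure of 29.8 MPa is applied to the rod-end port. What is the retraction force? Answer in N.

F ≈ 2.43e5 N

Rod-side annular area A_ann = π/4 × (132² − 83.9²) = 8156 mm^2
On retraction the pressure acts on the annular area (bore minus rod).
F = P × A_ann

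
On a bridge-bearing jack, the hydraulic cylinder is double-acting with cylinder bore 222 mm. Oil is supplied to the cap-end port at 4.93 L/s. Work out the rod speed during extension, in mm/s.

v ≈ 127 mm/s

Cap-side area A_cap = π/4 × (222 mm)² = 38710 mm^2
v = Q / A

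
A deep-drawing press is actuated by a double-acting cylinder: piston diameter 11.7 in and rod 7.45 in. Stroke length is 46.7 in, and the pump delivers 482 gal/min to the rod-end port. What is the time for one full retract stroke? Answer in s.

t ≈ 1.61 s

Rod-side annular area A_ann = π/4 × (11.7² − 7.45²) = 63.92 in^2
Swept volume V = A × L; t = V / Q = A·L / Q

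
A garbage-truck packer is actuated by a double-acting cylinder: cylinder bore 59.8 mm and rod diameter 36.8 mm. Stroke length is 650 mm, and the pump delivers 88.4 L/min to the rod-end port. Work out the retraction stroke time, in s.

Rod-side annular area A_ann = π/4 × (59.8² − 36.8²) = 1745 mm^2
Swept volume V = A × L; t = V / Q = A·L / Q

t ≈ 0.770 s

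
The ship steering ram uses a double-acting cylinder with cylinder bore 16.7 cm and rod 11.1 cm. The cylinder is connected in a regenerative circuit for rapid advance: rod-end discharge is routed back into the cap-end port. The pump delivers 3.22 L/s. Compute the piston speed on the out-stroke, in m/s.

In regeneration the rod-end outflow joins the pump flow into the cap end, so the net volume the pump must supply per unit advance equals the rod cross-section area.
Rod cross-section A_rod = π/4 × (11.1 cm)² = 96.77 cm^2
v = Q_pump / A_rod

v ≈ 0.333 m/s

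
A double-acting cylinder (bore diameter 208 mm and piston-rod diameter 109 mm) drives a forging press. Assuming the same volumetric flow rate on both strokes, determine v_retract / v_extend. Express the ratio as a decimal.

v_ret/v_ext ≈ 1.38

Cap-side area A_cap = π/4 × (208 mm)² = 33980 mm^2
Rod-side annular area A_ann = π/4 × (208² − 109²) = 24650 mm^2
For equal Q, v ∝ 1/A, so v_ret/v_ext = A_cap/A_ann.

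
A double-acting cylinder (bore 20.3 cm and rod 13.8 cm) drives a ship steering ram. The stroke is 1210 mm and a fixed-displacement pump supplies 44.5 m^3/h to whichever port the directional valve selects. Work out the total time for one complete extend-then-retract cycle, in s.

t ≈ 4.87 s

Cap-side area A_cap = π/4 × (20.3 cm)² = 323.7 cm^2
Rod-side annular area A_ann = π/4 × (20.3² − 13.8²) = 174.1 cm^2
t_ext = A_cap·L/Q = 3.168 s
t_ret = A_ann·L/Q = 1.704 s
t_cycle = t_ext + t_ret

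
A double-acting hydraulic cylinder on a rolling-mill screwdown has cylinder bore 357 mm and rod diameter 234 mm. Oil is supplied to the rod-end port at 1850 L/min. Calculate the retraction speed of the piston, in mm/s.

Rod-side annular area A_ann = π/4 × (357² − 234²) = 57090 mm^2
Flow into the rod-end port fills the annular volume.
v = Q / A

v ≈ 540 mm/s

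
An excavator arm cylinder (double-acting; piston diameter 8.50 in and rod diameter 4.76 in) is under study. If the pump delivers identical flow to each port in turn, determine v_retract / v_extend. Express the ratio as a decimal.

v_ret/v_ext ≈ 1.46

Cap-side area A_cap = π/4 × (8.50 in)² = 56.75 in^2
Rod-side annular area A_ann = π/4 × (8.50² − 4.76²) = 38.95 in^2
For equal Q, v ∝ 1/A, so v_ret/v_ext = A_cap/A_ann.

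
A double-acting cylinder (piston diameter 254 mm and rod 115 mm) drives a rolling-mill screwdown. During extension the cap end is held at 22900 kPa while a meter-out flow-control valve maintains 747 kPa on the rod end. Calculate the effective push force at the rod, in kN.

Cap-side area A_cap = π/4 × (254 mm)² = 50670 mm^2
Rod-side annular area A_ann = π/4 × (254² − 115²) = 40280 mm^2
Net thrust = P_cap·A_cap − P_rod·A_ann = 1160 kN − 30.09 kN

F ≈ 1130 kN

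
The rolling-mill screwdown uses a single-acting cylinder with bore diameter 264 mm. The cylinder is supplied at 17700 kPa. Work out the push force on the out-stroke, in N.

Cap-side area A_cap = π/4 × (264 mm)² = 54740 mm^2
F = P × A_cap = 17700 kPa × A_cap

F ≈ 9.69e5 N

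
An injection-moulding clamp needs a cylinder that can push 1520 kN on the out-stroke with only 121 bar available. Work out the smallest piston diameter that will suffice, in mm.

Extension force acts on the full piston face: F = P × (π/4)D².
D = √(4F / (πP)) = √(4 × 1520 kN / (π × 121 bar))

D ≈ 400 mm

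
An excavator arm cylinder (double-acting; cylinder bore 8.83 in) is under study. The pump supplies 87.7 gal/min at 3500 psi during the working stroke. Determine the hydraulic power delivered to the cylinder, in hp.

Hydraulic power = P × Q

W ≈ 179 hp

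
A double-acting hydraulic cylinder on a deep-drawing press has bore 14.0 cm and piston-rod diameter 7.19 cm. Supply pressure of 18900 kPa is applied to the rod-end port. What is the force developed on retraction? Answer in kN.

F ≈ 214 kN

Rod-side annular area A_ann = π/4 × (14.0² − 7.19²) = 113.3 cm^2
On retraction the pressure acts on the annular area (bore minus rod).
F = P × A_ann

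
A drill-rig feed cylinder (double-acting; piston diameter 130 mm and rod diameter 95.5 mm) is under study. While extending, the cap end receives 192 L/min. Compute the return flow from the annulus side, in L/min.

Cap-side area A_cap = π/4 × (130 mm)² = 13270 mm^2
Rod-side annular area A_ann = π/4 × (130² − 95.5²) = 6110 mm^2
Piston speed v = Q_in/A_cap; rod-end outflow Q_out = v × A_ann = Q_in × A_ann/A_cap.

Q_out ≈ 88.4 L/min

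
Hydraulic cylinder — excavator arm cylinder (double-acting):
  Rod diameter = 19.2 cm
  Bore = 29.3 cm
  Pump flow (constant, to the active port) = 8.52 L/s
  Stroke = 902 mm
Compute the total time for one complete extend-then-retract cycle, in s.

t ≈ 11.2 s

Cap-side area A_cap = π/4 × (29.3 cm)² = 674.3 cm^2
Rod-side annular area A_ann = π/4 × (29.3² − 19.2²) = 384.7 cm^2
t_ext = A_cap·L/Q = 7.138 s
t_ret = A_ann·L/Q = 4.073 s
t_cycle = t_ext + t_ret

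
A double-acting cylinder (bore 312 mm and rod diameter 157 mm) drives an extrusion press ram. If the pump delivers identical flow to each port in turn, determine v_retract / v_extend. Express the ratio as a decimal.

v_ret/v_ext ≈ 1.34

Cap-side area A_cap = π/4 × (312 mm)² = 76450 mm^2
Rod-side annular area A_ann = π/4 × (312² − 157²) = 57090 mm^2
For equal Q, v ∝ 1/A, so v_ret/v_ext = A_cap/A_ann.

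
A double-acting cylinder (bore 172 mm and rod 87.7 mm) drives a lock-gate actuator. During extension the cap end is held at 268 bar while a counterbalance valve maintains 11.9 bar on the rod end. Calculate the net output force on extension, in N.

F ≈ 6.02e5 N

Cap-side area A_cap = π/4 × (172 mm)² = 23240 mm^2
Rod-side annular area A_ann = π/4 × (172² − 87.7²) = 17190 mm^2
Net thrust = P_cap·A_cap − P_rod·A_ann = 6.227e5 N − 20460 N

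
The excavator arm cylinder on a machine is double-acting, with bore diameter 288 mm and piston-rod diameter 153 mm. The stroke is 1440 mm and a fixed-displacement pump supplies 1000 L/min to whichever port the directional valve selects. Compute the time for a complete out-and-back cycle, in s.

t ≈ 9.67 s

Cap-side area A_cap = π/4 × (288 mm)² = 65140 mm^2
Rod-side annular area A_ann = π/4 × (288² − 153²) = 46760 mm^2
t_ext = A_cap·L/Q = 5.628 s
t_ret = A_ann·L/Q = 4.040 s
t_cycle = t_ext + t_ret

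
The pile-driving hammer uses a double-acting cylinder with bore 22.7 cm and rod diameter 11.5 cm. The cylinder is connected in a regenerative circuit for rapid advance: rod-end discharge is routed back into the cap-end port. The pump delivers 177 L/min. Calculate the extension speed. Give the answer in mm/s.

In regeneration the rod-end outflow joins the pump flow into the cap end, so the net volume the pump must supply per unit advance equals the rod cross-section area.
Rod cross-section A_rod = π/4 × (11.5 cm)² = 103.9 cm^2
v = Q_pump / A_rod

v ≈ 284 mm/s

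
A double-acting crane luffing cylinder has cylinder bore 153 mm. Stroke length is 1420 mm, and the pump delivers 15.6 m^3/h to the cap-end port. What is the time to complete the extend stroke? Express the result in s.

Cap-side area A_cap = π/4 × (153 mm)² = 18390 mm^2
Swept volume V = A × L; t = V / Q = A·L / Q

t ≈ 6.02 s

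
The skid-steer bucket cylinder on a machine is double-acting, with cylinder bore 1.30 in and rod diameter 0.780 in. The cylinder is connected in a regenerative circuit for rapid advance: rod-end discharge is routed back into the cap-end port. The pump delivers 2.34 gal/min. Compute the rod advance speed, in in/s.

v ≈ 18.9 in/s

In regeneration the rod-end outflow joins the pump flow into the cap end, so the net volume the pump must supply per unit advance equals the rod cross-section area.
Rod cross-section A_rod = π/4 × (0.780 in)² = 0.4778 in^2
v = Q_pump / A_rod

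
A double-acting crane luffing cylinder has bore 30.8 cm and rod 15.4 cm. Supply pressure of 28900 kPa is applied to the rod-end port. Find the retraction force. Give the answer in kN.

F ≈ 1610 kN

Rod-side annular area A_ann = π/4 × (30.8² − 15.4²) = 558.8 cm^2
On retraction the pressure acts on the annular area (bore minus rod).
F = P × A_ann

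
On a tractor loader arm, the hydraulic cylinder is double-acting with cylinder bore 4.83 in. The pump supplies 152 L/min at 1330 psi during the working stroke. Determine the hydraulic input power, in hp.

W ≈ 31.2 hp

Hydraulic power = P × Q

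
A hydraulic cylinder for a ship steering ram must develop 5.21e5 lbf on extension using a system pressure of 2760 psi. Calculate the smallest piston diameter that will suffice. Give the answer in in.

Extension force acts on the full piston face: F = P × (π/4)D².
D = √(4F / (πP)) = √(4 × 5.21e5 lbf / (π × 2760 psi))

D ≈ 15.5 in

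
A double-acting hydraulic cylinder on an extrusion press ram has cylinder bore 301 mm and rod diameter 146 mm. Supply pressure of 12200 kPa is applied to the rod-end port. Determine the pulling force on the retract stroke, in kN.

Rod-side annular area A_ann = π/4 × (301² − 146²) = 54420 mm^2
On retraction the pressure acts on the annular area (bore minus rod).
F = P × A_ann

F ≈ 664 kN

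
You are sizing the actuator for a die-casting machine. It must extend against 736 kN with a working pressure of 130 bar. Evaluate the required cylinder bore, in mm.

D ≈ 268 mm

Extension force acts on the full piston face: F = P × (π/4)D².
D = √(4F / (πP)) = √(4 × 736 kN / (π × 130 bar))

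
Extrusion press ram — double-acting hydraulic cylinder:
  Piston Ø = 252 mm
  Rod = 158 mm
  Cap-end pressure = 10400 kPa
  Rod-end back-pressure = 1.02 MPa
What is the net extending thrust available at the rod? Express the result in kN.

F ≈ 488 kN

Cap-side area A_cap = π/4 × (252 mm)² = 49880 mm^2
Rod-side annular area A_ann = π/4 × (252² − 158²) = 30270 mm^2
Net thrust = P_cap·A_cap − P_rod·A_ann = 518.7 kN − 30.87 kN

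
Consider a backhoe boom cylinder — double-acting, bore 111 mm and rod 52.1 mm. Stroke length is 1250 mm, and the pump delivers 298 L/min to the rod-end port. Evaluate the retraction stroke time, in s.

t ≈ 1.90 s

Rod-side annular area A_ann = π/4 × (111² − 52.1²) = 7545 mm^2
Swept volume V = A × L; t = V / Q = A·L / Q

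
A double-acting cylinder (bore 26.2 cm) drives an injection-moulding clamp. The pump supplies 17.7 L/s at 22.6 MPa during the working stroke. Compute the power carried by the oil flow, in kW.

Hydraulic power = P × Q

W ≈ 400 kW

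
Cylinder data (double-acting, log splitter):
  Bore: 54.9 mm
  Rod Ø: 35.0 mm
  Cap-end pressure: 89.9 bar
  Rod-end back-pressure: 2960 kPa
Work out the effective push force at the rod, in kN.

Cap-side area A_cap = π/4 × (54.9 mm)² = 2367 mm^2
Rod-side annular area A_ann = π/4 × (54.9² − 35.0²) = 1405 mm^2
Net thrust = P_cap·A_cap − P_rod·A_ann = 21.28 kN − 4.159 kN

F ≈ 17.1 kN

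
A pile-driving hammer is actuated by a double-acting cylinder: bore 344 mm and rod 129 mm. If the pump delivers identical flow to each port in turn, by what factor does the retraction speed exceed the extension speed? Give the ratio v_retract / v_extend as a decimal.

v_ret/v_ext ≈ 1.16

Cap-side area A_cap = π/4 × (344 mm)² = 92940 mm^2
Rod-side annular area A_ann = π/4 × (344² − 129²) = 79870 mm^2
For equal Q, v ∝ 1/A, so v_ret/v_ext = A_cap/A_ann.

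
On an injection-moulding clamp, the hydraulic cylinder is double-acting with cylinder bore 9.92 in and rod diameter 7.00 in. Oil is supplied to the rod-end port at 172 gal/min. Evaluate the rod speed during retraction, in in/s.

v ≈ 17.1 in/s

Rod-side annular area A_ann = π/4 × (9.92² − 7.00²) = 38.80 in^2
Flow into the rod-end port fills the annular volume.
v = Q / A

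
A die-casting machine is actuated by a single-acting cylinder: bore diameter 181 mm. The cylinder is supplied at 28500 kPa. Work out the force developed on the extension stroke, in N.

F ≈ 7.33e5 N

Cap-side area A_cap = π/4 × (181 mm)² = 25730 mm^2
F = P × A_cap = 28500 kPa × A_cap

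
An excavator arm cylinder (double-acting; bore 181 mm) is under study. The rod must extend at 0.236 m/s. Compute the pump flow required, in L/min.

Cap-side area A_cap = π/4 × (181 mm)² = 25730 mm^2
Q = A × v

Q ≈ 364 L/min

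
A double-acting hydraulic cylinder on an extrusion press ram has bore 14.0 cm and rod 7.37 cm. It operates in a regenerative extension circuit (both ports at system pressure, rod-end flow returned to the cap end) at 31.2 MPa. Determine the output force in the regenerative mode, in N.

F ≈ 1.33e5 N

With equal pressure on both faces, forces on the annular region cancel; the net push is pressure × rod cross-section.
Rod cross-section A_rod = π/4 × (7.37 cm)² = 42.66 cm^2
F = P × A_rod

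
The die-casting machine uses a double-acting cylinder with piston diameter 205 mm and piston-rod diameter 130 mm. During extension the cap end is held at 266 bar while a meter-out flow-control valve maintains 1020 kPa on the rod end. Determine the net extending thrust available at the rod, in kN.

F ≈ 858 kN

Cap-side area A_cap = π/4 × (205 mm)² = 33010 mm^2
Rod-side annular area A_ann = π/4 × (205² − 130²) = 19730 mm^2
Net thrust = P_cap·A_cap − P_rod·A_ann = 878.0 kN − 20.13 kN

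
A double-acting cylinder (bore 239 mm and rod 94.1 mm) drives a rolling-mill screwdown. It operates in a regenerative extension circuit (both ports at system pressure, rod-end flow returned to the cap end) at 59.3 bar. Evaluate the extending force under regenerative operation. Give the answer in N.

With equal pressure on both faces, forces on the annular region cancel; the net push is pressure × rod cross-section.
Rod cross-section A_rod = π/4 × (94.1 mm)² = 6955 mm^2
F = P × A_rod

F ≈ 41200 N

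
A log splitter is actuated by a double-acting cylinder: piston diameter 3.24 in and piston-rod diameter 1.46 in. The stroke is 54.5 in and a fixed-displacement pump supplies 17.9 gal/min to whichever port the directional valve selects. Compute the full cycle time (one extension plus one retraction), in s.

Cap-side area A_cap = π/4 × (3.24 in)² = 8.245 in^2
Rod-side annular area A_ann = π/4 × (3.24² − 1.46²) = 6.571 in^2
t_ext = A_cap·L/Q = 6.520 s
t_ret = A_ann·L/Q = 5.196 s
t_cycle = t_ext + t_ret

t ≈ 11.7 s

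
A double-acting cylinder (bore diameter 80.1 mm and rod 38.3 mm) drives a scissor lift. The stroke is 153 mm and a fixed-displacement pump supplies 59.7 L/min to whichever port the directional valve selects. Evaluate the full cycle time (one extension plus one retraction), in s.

t ≈ 1.37 s

Cap-side area A_cap = π/4 × (80.1 mm)² = 5039 mm^2
Rod-side annular area A_ann = π/4 × (80.1² − 38.3²) = 3887 mm^2
t_ext = A_cap·L/Q = 0.7749 s
t_ret = A_ann·L/Q = 0.5977 s
t_cycle = t_ext + t_ret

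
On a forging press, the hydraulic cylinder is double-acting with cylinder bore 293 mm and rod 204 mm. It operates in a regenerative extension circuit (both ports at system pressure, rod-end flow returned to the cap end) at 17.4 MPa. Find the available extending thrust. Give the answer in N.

With equal pressure on both faces, forces on the annular region cancel; the net push is pressure × rod cross-section.
Rod cross-section A_rod = π/4 × (204 mm)² = 32690 mm^2
F = P × A_rod

F ≈ 5.69e5 N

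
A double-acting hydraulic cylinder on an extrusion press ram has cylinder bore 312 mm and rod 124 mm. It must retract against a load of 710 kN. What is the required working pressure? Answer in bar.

Rod-side annular area A_ann = π/4 × (312² − 124²) = 64380 mm^2
Retraction: pressure acts on the annular area.
P = F / A = 710 kN / A

P ≈ 110 bar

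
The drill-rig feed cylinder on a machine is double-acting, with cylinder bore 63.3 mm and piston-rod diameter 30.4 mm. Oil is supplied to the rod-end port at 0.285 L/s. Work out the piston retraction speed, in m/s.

Rod-side annular area A_ann = π/4 × (63.3² − 30.4²) = 2421 mm^2
Flow into the rod-end port fills the annular volume.
v = Q / A

v ≈ 0.118 m/s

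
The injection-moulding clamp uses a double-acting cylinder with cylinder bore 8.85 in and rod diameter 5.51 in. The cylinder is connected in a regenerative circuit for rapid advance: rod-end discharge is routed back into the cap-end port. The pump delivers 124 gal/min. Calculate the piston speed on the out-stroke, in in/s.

In regeneration the rod-end outflow joins the pump flow into the cap end, so the net volume the pump must supply per unit advance equals the rod cross-section area.
Rod cross-section A_rod = π/4 × (5.51 in)² = 23.84 in^2
v = Q_pump / A_rod

v ≈ 20.0 in/s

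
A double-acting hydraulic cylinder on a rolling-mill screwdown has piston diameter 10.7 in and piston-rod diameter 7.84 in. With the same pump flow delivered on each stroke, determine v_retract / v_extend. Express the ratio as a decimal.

Cap-side area A_cap = π/4 × (10.7 in)² = 89.92 in^2
Rod-side annular area A_ann = π/4 × (10.7² − 7.84²) = 41.65 in^2
For equal Q, v ∝ 1/A, so v_ret/v_ext = A_cap/A_ann.

v_ret/v_ext ≈ 2.16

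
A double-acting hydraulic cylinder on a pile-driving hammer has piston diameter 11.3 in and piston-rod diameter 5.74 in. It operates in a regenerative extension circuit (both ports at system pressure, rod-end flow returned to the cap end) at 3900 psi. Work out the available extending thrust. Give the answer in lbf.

With equal pressure on both faces, forces on the annular region cancel; the net push is pressure × rod cross-section.
Rod cross-section A_rod = π/4 × (5.74 in)² = 25.88 in^2
F = P × A_rod

F ≈ 1.01e5 lbf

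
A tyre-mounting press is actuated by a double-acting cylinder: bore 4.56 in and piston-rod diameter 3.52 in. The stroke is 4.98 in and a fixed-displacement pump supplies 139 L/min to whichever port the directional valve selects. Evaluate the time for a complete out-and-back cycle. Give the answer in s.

t ≈ 0.808 s

Cap-side area A_cap = π/4 × (4.56 in)² = 16.33 in^2
Rod-side annular area A_ann = π/4 × (4.56² − 3.52²) = 6.600 in^2
t_ext = A_cap·L/Q = 0.5753 s
t_ret = A_ann·L/Q = 0.2325 s
t_cycle = t_ext + t_ret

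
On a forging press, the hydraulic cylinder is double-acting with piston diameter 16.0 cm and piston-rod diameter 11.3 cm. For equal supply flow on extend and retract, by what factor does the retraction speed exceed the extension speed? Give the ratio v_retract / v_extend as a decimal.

Cap-side area A_cap = π/4 × (16.0 cm)² = 201.1 cm^2
Rod-side annular area A_ann = π/4 × (16.0² − 11.3²) = 100.8 cm^2
For equal Q, v ∝ 1/A, so v_ret/v_ext = A_cap/A_ann.

v_ret/v_ext ≈ 2.00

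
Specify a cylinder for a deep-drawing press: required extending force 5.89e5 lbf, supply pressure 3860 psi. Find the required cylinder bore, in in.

Extension force acts on the full piston face: F = P × (π/4)D².
D = √(4F / (πP)) = √(4 × 5.89e5 lbf / (π × 3860 psi))

D ≈ 13.9 in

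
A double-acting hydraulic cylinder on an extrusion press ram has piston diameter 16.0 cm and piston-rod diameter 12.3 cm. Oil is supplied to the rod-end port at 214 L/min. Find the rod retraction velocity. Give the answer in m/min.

Rod-side annular area A_ann = π/4 × (16.0² − 12.3²) = 82.24 cm^2
Flow into the rod-end port fills the annular volume.
v = Q / A

v ≈ 26.0 m/min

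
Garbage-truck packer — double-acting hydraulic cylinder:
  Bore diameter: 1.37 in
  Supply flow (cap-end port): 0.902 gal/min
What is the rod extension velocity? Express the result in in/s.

Cap-side area A_cap = π/4 × (1.37 in)² = 1.474 in^2
v = Q / A

v ≈ 2.36 in/s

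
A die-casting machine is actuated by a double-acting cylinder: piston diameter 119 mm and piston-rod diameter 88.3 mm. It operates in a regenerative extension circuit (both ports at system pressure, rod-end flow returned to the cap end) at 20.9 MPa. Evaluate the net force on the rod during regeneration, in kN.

F ≈ 128 kN

With equal pressure on both faces, forces on the annular region cancel; the net push is pressure × rod cross-section.
Rod cross-section A_rod = π/4 × (88.3 mm)² = 6124 mm^2
F = P × A_rod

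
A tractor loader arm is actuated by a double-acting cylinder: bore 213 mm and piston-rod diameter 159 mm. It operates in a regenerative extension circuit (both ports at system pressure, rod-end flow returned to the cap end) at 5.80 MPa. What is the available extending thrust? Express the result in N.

With equal pressure on both faces, forces on the annular region cancel; the net push is pressure × rod cross-section.
Rod cross-section A_rod = π/4 × (159 mm)² = 19860 mm^2
F = P × A_rod

F ≈ 1.15e5 N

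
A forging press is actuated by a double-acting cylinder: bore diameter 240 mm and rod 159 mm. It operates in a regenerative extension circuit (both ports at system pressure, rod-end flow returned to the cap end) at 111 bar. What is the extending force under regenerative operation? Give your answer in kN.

F ≈ 220 kN

With equal pressure on both faces, forces on the annular region cancel; the net push is pressure × rod cross-section.
Rod cross-section A_rod = π/4 × (159 mm)² = 19860 mm^2
F = P × A_rod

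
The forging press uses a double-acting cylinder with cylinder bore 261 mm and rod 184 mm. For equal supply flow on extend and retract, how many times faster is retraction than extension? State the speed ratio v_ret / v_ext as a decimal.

v_ret/v_ext ≈ 1.99

Cap-side area A_cap = π/4 × (261 mm)² = 53500 mm^2
Rod-side annular area A_ann = π/4 × (261² − 184²) = 26910 mm^2
For equal Q, v ∝ 1/A, so v_ret/v_ext = A_cap/A_ann.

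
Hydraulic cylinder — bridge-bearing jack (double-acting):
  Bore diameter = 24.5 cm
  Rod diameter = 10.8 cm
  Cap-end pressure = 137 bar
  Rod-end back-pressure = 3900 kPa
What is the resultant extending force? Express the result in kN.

Cap-side area A_cap = π/4 × (24.5 cm)² = 471.4 cm^2
Rod-side annular area A_ann = π/4 × (24.5² − 10.8²) = 379.8 cm^2
Net thrust = P_cap·A_cap − P_rod·A_ann = 645.9 kN − 148.1 kN

F ≈ 498 kN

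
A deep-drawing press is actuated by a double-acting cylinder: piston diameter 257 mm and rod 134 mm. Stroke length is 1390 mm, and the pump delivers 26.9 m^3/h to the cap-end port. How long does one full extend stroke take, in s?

Cap-side area A_cap = π/4 × (257 mm)² = 51870 mm^2
Swept volume V = A × L; t = V / Q = A·L / Q

t ≈ 9.65 s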